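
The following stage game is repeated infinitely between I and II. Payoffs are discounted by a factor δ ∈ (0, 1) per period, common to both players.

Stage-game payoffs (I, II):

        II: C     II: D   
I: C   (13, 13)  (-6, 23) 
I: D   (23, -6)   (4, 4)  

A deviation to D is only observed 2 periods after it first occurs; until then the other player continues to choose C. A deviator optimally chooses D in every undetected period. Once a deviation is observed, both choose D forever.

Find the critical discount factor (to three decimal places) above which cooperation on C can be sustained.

A deviator earns 23 for 2 periods, then 4 forever; cooperating earns 13 forever. Multiplying the IC by (1−δ):
13 ≥ 23(1−δ^2) + 4δ^2, so 19·δ^2 ≥ 10 and δ^2 ≥ 10/19.
δ ≥ (10/19)^(1/2) ≈ 0.725.

0.725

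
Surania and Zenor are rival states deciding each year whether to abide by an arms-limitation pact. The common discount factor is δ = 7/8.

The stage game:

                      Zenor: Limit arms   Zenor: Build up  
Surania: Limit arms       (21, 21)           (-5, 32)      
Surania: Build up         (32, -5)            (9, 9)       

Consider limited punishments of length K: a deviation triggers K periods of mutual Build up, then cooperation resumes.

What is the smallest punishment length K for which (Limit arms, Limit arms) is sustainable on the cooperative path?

Need Σ_{k=1}^{K} δ^k ≥ (32−21)/(21−9) = 0.9167 at δ = 7/8.
At K = 1 the sum is 0.8750 < 0.9167; at K = 2 it is 1.6406 ≥ 0.9167.
So the minimum punishment length is K = 2.

2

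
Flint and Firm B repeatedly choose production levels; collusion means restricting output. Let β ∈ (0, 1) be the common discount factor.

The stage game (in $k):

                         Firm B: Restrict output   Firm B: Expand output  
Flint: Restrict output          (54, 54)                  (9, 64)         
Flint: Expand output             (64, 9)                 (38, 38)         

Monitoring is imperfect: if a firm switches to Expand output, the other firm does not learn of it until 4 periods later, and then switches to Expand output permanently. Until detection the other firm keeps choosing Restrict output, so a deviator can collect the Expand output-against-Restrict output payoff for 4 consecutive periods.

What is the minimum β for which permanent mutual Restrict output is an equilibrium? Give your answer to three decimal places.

0.788

A deviator earns 64 for 4 periods, then 38 forever; cooperating earns 54 forever. Multiplying the IC by (1−β):
54 ≥ 64(1−β^4) + 38β^4, so 26·β^4 ≥ 10 and β^4 ≥ 5/13.
β ≥ (5/13)^(1/4) ≈ 0.788.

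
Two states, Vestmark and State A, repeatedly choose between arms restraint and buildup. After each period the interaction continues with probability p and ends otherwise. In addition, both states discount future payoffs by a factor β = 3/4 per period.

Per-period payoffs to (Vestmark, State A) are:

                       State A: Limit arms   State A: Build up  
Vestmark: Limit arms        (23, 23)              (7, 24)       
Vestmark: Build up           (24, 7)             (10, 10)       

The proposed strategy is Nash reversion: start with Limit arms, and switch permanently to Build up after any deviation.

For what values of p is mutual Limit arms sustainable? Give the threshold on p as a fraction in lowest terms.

Expected continuation weight on next period's payoff is β·p = 3/4·p, which plays the role of the discount factor.
Cooperation requires 3/4·p ≥ (24−23)/(24−10) = 1/14, hence p ≥ 2/21.

2/21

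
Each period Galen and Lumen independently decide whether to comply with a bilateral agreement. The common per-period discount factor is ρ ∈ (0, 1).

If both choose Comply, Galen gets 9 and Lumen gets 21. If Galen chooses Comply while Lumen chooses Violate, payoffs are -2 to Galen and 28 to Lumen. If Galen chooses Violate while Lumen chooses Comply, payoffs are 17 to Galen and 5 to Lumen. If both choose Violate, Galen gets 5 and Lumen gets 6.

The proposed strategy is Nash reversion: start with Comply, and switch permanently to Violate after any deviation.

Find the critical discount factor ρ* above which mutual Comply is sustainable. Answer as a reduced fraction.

For Galen: deviation gain 17−9 = 8, per-period punishment loss 9−5 = 4. IC gives ρ ≥ 8/12 = 2/3.
For Lumen: gain 7, loss 15 per period, so ρ ≥ 7/22.
The tighter constraint is Galen's, so cooperation needs ρ ≥ 2/3.

2/3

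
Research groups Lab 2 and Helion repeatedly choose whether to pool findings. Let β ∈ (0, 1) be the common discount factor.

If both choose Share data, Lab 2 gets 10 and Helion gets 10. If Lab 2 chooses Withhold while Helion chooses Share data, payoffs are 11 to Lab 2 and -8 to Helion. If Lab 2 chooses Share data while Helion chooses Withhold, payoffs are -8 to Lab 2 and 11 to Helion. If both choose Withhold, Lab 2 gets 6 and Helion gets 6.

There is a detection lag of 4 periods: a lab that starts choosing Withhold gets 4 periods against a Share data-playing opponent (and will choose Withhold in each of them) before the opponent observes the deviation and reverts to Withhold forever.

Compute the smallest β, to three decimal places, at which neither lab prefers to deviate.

0.669

Deviating for the 4 undetected periods gains 11−10 = 1 per period over cooperation, then loses 10−6 = 4 per period forever once punishment starts.
Gain: 1(1 + β + … + β^3); loss: 4·β^4/(1−β).
No profitable deviation ⇔ 1(1−β^4) ≤ 4·β^4, i.e. β^4 ≥ 1/(1+4) = 1/5.
Hence β ≥ (1/5)^(1/4) ≈ 0.669.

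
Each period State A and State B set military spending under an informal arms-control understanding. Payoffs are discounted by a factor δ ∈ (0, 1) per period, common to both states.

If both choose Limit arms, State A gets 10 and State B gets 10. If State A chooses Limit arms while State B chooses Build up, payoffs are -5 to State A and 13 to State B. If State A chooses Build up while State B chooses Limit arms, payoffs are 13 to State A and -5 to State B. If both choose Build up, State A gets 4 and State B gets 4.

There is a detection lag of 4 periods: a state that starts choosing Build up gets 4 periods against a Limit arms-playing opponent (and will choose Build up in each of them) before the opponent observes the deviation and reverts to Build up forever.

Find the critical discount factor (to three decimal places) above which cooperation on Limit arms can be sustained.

A deviator earns 13 for 4 periods, then 4 forever; cooperating earns 10 forever. Multiplying the IC by (1−δ):
10 ≥ 13(1−δ^4) + 4δ^4, so 9·δ^4 ≥ 3 and δ^4 ≥ 1/3.
δ ≥ (1/3)^(1/4) ≈ 0.760.

0.760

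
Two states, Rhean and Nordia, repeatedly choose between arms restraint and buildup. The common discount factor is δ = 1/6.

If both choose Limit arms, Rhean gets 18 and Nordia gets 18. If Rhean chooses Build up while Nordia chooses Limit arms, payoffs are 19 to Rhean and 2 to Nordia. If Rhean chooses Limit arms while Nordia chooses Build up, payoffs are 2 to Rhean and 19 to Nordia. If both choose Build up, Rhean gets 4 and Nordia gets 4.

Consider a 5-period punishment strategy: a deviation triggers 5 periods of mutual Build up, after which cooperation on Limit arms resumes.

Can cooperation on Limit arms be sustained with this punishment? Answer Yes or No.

Yes

Comparing payoff streams over the 6 periods until play realigns: cooperate → 18(1+δ+…+δ^5); deviate → 19 + 4(δ+…+δ^5).
Cooperation is sustained iff (18−4)(δ+…+δ^5) ≥ 19−18.
δ+…+δ^5 = 1/6·(1−(1/6)^5)/(1−1/6) = 0.2000, and (19−18)/(18−4) = 0.0714.
0.2000 ≥ 0.0714, so cooperation is sustainable.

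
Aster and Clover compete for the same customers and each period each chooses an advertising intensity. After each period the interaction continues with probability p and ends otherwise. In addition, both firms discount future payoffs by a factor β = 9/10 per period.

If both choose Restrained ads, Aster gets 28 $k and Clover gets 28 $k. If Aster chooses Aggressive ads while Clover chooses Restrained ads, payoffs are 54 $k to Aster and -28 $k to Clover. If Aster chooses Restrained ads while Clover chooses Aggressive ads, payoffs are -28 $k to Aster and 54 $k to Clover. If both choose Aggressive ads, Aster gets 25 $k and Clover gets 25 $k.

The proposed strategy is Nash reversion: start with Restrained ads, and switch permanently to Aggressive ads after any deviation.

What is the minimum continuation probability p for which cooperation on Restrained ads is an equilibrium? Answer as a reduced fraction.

Expected continuation weight on next period's payoff is β·p = 9/10·p, which plays the role of the discount factor.
Cooperation requires 9/10·p ≥ (54−28)/(54−25) = 26/29, hence p ≥ 260/261.

260/261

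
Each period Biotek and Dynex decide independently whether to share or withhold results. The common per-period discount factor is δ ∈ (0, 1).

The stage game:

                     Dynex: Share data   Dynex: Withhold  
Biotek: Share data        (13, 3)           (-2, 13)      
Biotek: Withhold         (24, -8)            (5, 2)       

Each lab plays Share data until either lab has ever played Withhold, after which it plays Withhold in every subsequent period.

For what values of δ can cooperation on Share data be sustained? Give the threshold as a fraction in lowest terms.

For Biotek: deviation gain 24−13 = 11, per-period punishment loss 13−5 = 8. IC gives δ ≥ 11/19.
For Dynex: gain 10, loss 1 per period, so δ ≥ 10/11.
The tighter constraint is Dynex's, so cooperation needs δ ≥ 10/11.

10/11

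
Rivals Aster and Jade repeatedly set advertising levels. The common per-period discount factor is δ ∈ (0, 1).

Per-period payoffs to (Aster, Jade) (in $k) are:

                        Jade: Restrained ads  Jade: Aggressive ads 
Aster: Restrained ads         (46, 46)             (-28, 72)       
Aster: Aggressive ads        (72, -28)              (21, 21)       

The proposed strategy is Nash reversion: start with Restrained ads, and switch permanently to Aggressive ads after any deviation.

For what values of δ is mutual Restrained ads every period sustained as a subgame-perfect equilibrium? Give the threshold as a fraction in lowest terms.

Cooperation forever yields 46 each period: 46/(1−δ).
Deviating yields 72 once, then 21 forever: 72 + 21δ/(1−δ).
No profitable deviation requires 46/(1−δ) ≥ 72 + 21δ/(1−δ).
Multiplying by (1−δ): 46 ≥ 72(1−δ) + 21δ = 72 − 51δ.
So 51δ ≥ 26, i.e. δ ≥ 26/51.

26/51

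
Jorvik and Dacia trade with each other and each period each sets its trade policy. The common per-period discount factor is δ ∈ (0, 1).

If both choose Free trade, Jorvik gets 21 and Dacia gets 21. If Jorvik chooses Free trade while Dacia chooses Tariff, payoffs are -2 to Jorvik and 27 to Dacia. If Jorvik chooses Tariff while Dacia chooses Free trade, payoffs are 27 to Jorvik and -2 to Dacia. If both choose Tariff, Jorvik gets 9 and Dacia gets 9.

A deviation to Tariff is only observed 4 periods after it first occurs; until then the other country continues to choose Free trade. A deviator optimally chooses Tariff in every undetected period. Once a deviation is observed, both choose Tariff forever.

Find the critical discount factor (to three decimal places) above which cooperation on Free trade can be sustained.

The best deviation is to choose Tariff for all 4 undetected periods, earning 27 each, then 9 forever once detected.
Deviation value: 27(1−δ^4)/(1−δ) + 9δ^4/(1−δ); cooperation value: 21/(1−δ).
IC: 21 ≥ 27(1−δ^4) + 9δ^4 = 27 − 18δ^4.
So δ^4 ≥ 6/18 = 1/3, giving δ ≥ (1/3)^(1/4) ≈ 0.760.

0.760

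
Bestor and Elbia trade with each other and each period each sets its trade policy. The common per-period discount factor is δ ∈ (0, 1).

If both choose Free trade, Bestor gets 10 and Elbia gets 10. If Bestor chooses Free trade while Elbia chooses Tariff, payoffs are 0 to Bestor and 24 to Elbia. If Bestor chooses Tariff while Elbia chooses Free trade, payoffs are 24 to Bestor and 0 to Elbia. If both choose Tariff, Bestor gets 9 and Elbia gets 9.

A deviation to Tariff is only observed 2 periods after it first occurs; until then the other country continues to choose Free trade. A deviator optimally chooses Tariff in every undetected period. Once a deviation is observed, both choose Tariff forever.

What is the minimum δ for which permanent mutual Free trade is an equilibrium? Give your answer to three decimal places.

0.966

Deviating for the 2 undetected periods gains 24−10 = 14 per period over cooperation, then loses 10−9 = 1 per period forever once punishment starts.
Gain: 14(1 + δ + … + δ^1); loss: 1·δ^2/(1−δ).
No profitable deviation ⇔ 14(1−δ^2) ≤ 1·δ^2, i.e. δ^2 ≥ 14/(14+1) = 14/15.
Hence δ ≥ (14/15)^(1/2) ≈ 0.966.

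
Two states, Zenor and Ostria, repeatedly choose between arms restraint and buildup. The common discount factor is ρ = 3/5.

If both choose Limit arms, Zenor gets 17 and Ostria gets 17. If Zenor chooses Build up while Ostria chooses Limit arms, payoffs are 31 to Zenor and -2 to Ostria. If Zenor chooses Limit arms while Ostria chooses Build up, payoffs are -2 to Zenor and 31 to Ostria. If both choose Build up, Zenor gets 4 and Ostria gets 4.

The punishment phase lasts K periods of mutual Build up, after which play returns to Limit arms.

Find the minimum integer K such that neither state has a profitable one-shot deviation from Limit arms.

IC: ρ(1−ρ^K)/(1−ρ) ≥ (31−17)/(17−4) = 14/13.
With ρ = 3/5: need 1 − ρ^K ≥ 14/13·(1−3/5)/(3/5), i.e. ρ^K ≤ 0.2821.
Since (3/5)^2 = 0.3600 and (3/5)^3 = 0.2160, the smallest such K is 3.

3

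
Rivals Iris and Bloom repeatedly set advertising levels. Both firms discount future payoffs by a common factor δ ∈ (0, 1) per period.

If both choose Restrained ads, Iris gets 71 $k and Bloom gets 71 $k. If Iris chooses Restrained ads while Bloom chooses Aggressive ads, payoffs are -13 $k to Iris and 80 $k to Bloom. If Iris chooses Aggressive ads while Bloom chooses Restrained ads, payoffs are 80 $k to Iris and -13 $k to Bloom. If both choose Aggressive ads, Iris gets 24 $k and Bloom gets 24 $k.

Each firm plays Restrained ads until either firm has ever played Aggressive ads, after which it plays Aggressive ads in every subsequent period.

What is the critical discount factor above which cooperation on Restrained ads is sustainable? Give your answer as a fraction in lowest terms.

9/56

Cooperation forever yields 71 each period: 71/(1−δ).
Deviating yields 80 once, then 24 forever: 80 + 24δ/(1−δ).
No profitable deviation requires 71/(1−δ) ≥ 80 + 24δ/(1−δ).
Multiplying by (1−δ): 71 ≥ 80(1−δ) + 24δ = 80 − 56δ.
So 56δ ≥ 9, i.e. δ ≥ 9/56.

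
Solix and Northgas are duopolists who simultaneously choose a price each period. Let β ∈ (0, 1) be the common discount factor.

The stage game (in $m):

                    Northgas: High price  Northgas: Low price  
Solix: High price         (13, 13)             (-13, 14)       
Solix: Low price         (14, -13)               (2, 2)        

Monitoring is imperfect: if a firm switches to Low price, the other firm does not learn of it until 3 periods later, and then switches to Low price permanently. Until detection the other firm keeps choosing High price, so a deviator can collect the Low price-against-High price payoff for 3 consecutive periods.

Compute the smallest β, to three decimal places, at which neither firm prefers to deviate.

Deviating for the 3 undetected periods gains 14−13 = 1 per period over cooperation, then loses 13−2 = 11 per period forever once punishment starts.
Gain: 1(1 + β + … + β^2); loss: 11·β^3/(1−β).
No profitable deviation ⇔ 1(1−β^3) ≤ 11·β^3, i.e. β^3 ≥ 1/(1+11) = 1/12.
Hence β ≥ (1/12)^(1/3) ≈ 0.437.

0.437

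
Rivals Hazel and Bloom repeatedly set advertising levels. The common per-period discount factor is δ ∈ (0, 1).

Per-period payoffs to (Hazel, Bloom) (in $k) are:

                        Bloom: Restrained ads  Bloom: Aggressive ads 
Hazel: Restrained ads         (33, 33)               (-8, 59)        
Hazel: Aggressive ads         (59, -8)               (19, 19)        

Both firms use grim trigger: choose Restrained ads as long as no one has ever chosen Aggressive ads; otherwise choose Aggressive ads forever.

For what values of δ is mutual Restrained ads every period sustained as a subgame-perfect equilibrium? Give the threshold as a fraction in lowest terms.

33/(1−δ) ≥ 59 + 19δ/(1−δ)
33 ≥ 59 − 40δ
δ ≥ 26/40 = 13/20.

13/20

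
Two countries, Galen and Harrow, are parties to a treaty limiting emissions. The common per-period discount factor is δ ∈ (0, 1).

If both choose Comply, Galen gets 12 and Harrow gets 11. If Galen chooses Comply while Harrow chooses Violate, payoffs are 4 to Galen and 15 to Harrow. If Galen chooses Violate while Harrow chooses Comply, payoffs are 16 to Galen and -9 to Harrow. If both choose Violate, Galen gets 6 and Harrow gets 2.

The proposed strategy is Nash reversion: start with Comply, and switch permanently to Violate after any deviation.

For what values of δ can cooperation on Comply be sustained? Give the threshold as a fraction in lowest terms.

Galen: cooperation gives 12 each period; deviation gives 16 once then 6 forever.
  12/(1−δ) ≥ 16 + 6δ/(1−δ) ⇒ δ ≥ 4/10 = 2/5.
Harrow: cooperation gives 11 each period; deviation gives 15 once then 2 forever.
  δ ≥ 4/13.
Both must hold, so the binding constraint is Galen's: δ ≥ 2/5.

2/5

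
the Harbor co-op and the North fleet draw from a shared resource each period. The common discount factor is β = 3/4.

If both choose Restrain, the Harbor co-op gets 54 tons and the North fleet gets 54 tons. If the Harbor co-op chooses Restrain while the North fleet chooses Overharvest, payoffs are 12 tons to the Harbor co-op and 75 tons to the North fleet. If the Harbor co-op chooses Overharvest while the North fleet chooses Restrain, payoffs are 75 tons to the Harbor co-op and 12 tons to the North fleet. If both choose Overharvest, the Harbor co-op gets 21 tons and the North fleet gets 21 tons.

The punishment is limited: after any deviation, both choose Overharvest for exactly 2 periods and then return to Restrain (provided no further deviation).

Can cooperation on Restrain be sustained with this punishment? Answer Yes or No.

A one-shot deviation gives 75 now, then 21 for 2 periods, then back to 54.
Gain from deviating: (75−54) today; loss: (54−21) in each of the next 2 periods.
No-deviation condition: (54−21)(β+…+β^2) ≥ 75−54, i.e. β+…+β^2 ≥ 7/11.
At β = 3/4: β+…+β^2 = 1.3125 ≥ 0.6364.
So cooperation is sustainable.

Yes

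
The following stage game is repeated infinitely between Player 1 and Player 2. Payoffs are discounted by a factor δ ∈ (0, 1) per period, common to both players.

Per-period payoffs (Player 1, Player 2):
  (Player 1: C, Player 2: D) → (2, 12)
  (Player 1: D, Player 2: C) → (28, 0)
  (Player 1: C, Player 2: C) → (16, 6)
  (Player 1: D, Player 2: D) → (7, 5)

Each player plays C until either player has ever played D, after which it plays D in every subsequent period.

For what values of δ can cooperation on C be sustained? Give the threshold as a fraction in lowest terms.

6/7

For Player 1: deviation gain 28−16 = 12, per-period punishment loss 16−7 = 9. IC gives δ ≥ 12/21 = 4/7.
For Player 2: gain 6, loss 1 per period, so δ ≥ 6/7.
The tighter constraint is Player 2's, so cooperation needs δ ≥ 6/7.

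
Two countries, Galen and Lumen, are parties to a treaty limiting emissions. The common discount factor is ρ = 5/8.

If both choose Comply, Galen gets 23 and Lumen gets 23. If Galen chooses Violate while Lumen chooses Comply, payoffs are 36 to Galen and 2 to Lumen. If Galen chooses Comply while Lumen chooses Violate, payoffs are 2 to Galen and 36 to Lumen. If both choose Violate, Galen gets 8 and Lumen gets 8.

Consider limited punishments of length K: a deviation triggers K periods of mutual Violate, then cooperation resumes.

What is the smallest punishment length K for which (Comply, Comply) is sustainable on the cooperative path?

IC: ρ(1−ρ^K)/(1−ρ) ≥ (36−23)/(23−8) = 13/15.
With ρ = 5/8: need 1 − ρ^K ≥ 13/15·(1−5/8)/(5/8), i.e. ρ^K ≤ 0.4800.
Since (5/8)^1 = 0.6250 and (5/8)^2 = 0.3906, the smallest such K is 2.

2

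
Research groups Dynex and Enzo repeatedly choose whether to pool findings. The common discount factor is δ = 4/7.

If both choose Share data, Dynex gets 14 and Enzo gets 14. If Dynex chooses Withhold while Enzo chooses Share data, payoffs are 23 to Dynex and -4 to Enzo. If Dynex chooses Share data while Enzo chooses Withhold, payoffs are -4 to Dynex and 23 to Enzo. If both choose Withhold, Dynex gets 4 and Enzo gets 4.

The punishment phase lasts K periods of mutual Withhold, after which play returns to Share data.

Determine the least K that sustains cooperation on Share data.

IC: δ(1−δ^K)/(1−δ) ≥ (23−14)/(14−4) = 9/10.
With δ = 4/7: need 1 − δ^K ≥ 9/10·(1−4/7)/(4/7), i.e. δ^K ≤ 0.3250.
Since (4/7)^2 = 0.3265 and (4/7)^3 = 0.1866, the smallest such K is 3.

3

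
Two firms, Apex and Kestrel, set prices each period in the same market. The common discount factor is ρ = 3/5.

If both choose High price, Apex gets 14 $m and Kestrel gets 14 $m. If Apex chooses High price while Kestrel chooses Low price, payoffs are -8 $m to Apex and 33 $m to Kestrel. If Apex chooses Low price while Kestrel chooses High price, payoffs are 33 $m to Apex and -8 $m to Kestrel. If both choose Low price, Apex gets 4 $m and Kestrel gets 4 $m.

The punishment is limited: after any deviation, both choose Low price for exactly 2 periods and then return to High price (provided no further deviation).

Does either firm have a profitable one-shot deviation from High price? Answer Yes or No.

Yes

A one-shot deviation gives 33 now, then 4 for 2 periods, then back to 14.
Gain from deviating: (33−14) today; loss: (14−4) in each of the next 2 periods.
No-deviation condition: (14−4)(ρ+…+ρ^2) ≥ 33−14, i.e. ρ+…+ρ^2 ≥ 19/10.
At ρ = 3/5: ρ+…+ρ^2 = 0.9600 < 1.9000.
So cooperation is not sustainable.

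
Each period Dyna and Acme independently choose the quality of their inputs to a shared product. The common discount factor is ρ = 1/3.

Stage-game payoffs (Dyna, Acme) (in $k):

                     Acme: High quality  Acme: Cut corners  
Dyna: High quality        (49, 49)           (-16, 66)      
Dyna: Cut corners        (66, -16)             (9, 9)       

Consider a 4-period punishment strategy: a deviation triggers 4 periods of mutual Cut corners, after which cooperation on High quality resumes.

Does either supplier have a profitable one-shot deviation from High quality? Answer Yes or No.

A one-shot deviation gives 66 now, then 9 for 4 periods, then back to 49.
Gain from deviating: (66−49) today; loss: (49−9) in each of the next 4 periods.
No-deviation condition: (49−9)(ρ+…+ρ^4) ≥ 66−49, i.e. ρ+…+ρ^4 ≥ 17/40.
At ρ = 1/3: ρ+…+ρ^4 = 0.4938 ≥ 0.4250.
So cooperation is sustainable.

No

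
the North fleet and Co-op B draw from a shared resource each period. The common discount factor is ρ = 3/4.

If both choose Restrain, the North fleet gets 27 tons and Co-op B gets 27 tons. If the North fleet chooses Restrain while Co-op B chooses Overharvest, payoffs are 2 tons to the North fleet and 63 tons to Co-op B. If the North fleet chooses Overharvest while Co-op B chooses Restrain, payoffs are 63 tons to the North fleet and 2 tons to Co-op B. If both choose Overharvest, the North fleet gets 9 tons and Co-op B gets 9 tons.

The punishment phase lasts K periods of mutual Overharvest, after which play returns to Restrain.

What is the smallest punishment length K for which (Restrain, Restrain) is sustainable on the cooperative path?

Need Σ_{k=1}^{K} ρ^k ≥ (63−27)/(27−9) = 2.0000 at ρ = 3/4.
At K = 3 the sum is 1.7344 < 2.0000; at K = 4 it is 2.0508 ≥ 2.0000.
So the minimum punishment length is K = 4.

4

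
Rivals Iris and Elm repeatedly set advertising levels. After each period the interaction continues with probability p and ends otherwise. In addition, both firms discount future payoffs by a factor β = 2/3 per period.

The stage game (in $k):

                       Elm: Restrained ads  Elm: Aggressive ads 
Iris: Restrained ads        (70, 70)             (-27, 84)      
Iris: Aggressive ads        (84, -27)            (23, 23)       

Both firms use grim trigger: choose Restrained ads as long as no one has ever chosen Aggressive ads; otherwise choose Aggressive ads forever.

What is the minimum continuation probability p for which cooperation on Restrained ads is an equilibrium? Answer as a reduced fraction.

21/61

With continuation probability p and discount β, the effective per-period discount factor is βp.
Grim-trigger IC: βp ≥ (84−70)/(84−23) = 14/61.
So p ≥ (14/61)/(2/3) = 21/61.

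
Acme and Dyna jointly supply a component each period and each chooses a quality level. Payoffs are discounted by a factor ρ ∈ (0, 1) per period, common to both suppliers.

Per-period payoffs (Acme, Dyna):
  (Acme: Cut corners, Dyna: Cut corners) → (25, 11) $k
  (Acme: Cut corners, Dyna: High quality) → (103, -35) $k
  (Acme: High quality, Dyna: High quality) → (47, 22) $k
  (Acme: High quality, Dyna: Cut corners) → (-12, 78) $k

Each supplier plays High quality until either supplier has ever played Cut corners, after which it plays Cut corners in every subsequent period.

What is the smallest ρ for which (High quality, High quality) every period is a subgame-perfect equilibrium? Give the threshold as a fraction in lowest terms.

Acme: cooperation gives 47 each period; deviation gives 103 once then 25 forever.
  47/(1−ρ) ≥ 103 + 25ρ/(1−ρ) ⇒ ρ ≥ 56/78 = 28/39.
Dyna: cooperation gives 22 each period; deviation gives 78 once then 11 forever.
  ρ ≥ 56/67.
Both must hold, so the binding constraint is Dyna's: ρ ≥ 56/67.

56/67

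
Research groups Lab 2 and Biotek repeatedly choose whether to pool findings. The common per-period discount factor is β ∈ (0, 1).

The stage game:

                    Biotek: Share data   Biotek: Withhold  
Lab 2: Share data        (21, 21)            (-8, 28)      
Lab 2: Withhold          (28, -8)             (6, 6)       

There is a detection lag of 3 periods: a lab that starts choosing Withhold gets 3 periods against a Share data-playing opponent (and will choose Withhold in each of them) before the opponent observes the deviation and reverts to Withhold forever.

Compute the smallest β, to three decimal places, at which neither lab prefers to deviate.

The best deviation is to choose Withhold for all 3 undetected periods, earning 28 each, then 6 forever once detected.
Deviation value: 28(1−β^3)/(1−β) + 6β^3/(1−β); cooperation value: 21/(1−β).
IC: 21 ≥ 28(1−β^3) + 6β^3 = 28 − 22β^3.
So β^3 ≥ 7/22, giving β ≥ (7/22)^(1/3) ≈ 0.683.

0.683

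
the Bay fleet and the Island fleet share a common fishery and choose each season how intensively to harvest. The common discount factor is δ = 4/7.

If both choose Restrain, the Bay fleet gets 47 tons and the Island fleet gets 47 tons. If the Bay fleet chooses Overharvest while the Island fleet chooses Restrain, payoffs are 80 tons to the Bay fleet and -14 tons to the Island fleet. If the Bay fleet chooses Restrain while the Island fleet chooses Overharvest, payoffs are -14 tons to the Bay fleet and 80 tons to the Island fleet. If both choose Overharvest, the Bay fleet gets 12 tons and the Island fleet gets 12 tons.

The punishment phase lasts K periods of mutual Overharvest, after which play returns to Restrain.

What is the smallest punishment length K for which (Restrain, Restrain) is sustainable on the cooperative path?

3

IC: δ(1−δ^K)/(1−δ) ≥ (80−47)/(47−12) = 33/35.
With δ = 4/7: need 1 − δ^K ≥ 33/35·(1−4/7)/(4/7), i.e. δ^K ≤ 0.2929.
Since (4/7)^2 = 0.3265 and (4/7)^3 = 0.1866, the smallest such K is 3.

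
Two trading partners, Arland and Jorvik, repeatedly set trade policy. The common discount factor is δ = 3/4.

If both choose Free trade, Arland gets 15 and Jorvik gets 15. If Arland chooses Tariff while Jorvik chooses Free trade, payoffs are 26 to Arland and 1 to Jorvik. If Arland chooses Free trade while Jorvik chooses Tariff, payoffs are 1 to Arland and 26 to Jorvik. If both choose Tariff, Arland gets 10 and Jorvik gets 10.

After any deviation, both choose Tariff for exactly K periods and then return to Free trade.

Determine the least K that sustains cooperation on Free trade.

5

IC: δ(1−δ^K)/(1−δ) ≥ (26−15)/(15−10) = 11/5.
With δ = 3/4: need 1 − δ^K ≥ 11/5·(1−3/4)/(3/4), i.e. δ^K ≤ 0.2667.
Since (3/4)^4 = 0.3164 and (3/4)^5 = 0.2373, the smallest such K is 5.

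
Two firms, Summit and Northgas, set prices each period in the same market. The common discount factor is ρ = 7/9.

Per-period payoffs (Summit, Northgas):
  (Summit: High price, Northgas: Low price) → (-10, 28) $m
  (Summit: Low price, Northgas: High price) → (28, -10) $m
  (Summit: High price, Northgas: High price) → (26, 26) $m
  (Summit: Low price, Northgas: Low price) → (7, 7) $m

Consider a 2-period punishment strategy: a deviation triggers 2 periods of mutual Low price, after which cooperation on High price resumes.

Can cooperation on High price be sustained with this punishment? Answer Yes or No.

Yes

IC: ρ+…+ρ^2 ≥ (28−26)/(26−7) = 2/19.
At ρ = 7/9: partial sum = 1.3827 ≥ 0.1053. Cooperation sustainable.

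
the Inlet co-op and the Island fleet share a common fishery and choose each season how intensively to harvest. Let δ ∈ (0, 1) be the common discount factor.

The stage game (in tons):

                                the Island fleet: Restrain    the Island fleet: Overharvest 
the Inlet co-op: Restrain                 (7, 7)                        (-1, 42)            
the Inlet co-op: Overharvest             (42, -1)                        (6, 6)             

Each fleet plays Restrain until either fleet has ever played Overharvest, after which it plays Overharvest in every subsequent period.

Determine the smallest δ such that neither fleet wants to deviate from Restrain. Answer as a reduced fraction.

35/36

7/(1−δ) ≥ 42 + 6δ/(1−δ)
7 ≥ 42 − 36δ
δ ≥ 35/36.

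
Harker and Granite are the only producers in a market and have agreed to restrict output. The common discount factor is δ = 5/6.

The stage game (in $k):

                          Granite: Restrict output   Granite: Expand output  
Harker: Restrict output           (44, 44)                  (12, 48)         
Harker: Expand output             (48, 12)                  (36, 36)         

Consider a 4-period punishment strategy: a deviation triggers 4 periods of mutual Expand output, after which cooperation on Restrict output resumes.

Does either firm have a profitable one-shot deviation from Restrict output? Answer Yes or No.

Comparing payoff streams over the 5 periods until play realigns: cooperate → 44(1+δ+…+δ^4); deviate → 48 + 36(δ+…+δ^4).
Cooperation is sustained iff (44−36)(δ+…+δ^4) ≥ 48−44.
δ+…+δ^4 = 5/6·(1−(5/6)^4)/(1−5/6) = 2.5887, and (48−44)/(44−36) = 0.5000.
2.5887 ≥ 0.5000, so cooperation is sustainable.

No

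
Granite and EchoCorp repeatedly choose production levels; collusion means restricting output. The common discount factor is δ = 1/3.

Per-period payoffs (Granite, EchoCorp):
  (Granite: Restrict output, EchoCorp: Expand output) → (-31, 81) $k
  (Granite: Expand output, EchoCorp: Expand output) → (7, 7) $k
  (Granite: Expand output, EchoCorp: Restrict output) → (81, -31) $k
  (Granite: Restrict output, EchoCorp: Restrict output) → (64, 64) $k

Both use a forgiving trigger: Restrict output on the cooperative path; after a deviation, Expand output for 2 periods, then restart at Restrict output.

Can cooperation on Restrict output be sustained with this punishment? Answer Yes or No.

IC: δ+…+δ^2 ≥ (81−64)/(64−7) = 17/57.
At δ = 1/3: partial sum = 0.4444 ≥ 0.2982. Cooperation sustainable.

Yes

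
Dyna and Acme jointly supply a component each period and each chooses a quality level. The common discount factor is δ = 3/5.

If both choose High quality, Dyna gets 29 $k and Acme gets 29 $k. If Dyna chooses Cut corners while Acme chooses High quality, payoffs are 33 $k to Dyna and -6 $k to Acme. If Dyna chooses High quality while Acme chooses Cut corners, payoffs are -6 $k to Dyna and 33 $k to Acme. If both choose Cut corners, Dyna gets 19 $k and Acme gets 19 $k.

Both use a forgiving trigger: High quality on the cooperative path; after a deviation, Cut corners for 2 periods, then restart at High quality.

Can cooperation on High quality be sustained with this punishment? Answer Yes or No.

Comparing payoff streams over the 3 periods until play realigns: cooperate → 29(1+δ+…+δ^2); deviate → 33 + 19(δ+…+δ^2).
Cooperation is sustained iff (29−19)(δ+…+δ^2) ≥ 33−29.
δ+…+δ^2 = 3/5·(1−(3/5)^2)/(1−3/5) = 0.9600, and (33−29)/(29−19) = 0.4000.
0.9600 ≥ 0.4000, so cooperation is sustainable.

Yes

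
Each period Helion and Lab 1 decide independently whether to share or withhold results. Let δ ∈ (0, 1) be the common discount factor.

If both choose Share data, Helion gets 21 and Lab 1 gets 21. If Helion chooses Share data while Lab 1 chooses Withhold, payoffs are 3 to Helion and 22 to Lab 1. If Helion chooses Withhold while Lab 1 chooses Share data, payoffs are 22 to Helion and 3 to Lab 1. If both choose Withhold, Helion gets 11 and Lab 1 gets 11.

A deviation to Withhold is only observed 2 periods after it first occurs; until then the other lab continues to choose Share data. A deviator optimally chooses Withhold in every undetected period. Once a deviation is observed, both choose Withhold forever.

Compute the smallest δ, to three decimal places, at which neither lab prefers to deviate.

0.302

Deviating for the 2 undetected periods gains 22−21 = 1 per period over cooperation, then loses 21−11 = 10 per period forever once punishment starts.
Gain: 1(1 + δ + … + δ^1); loss: 10·δ^2/(1−δ).
No profitable deviation ⇔ 1(1−δ^2) ≤ 10·δ^2, i.e. δ^2 ≥ 1/(1+10) = 1/11.
Hence δ ≥ (1/11)^(1/2) ≈ 0.302.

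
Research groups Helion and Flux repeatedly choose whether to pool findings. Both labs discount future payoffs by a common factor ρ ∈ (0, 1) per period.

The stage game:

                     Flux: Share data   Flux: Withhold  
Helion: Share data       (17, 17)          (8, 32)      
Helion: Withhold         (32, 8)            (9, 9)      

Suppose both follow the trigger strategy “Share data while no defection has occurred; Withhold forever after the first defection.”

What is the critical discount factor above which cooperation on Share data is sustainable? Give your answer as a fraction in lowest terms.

17/(1−ρ) ≥ 32 + 9ρ/(1−ρ)
17 ≥ 32 − 23ρ
ρ ≥ 15/23.

15/23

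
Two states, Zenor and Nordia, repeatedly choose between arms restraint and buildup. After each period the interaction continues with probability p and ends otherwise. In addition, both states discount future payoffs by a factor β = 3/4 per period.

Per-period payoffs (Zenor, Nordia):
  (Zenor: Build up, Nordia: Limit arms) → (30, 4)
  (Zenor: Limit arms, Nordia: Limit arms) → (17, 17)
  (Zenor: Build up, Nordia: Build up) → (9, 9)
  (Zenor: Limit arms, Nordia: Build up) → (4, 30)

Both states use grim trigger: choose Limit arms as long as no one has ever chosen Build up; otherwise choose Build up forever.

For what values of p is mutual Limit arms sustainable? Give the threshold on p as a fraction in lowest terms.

Expected continuation weight on next period's payoff is β·p = 3/4·p, which plays the role of the discount factor.
Cooperation requires 3/4·p ≥ (30−17)/(30−9) = 13/21, hence p ≥ 52/63.

52/63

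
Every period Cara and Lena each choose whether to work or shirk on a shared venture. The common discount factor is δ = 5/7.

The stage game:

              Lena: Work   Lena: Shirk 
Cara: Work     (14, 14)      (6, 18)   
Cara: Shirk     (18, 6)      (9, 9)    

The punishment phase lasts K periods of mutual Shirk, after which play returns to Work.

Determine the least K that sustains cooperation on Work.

2

Need Σ_{k=1}^{K} δ^k ≥ (18−14)/(14−9) = 0.8000 at δ = 5/7.
At K = 1 the sum is 0.7143 < 0.8000; at K = 2 it is 1.2245 ≥ 0.8000.
So the minimum punishment length is K = 2.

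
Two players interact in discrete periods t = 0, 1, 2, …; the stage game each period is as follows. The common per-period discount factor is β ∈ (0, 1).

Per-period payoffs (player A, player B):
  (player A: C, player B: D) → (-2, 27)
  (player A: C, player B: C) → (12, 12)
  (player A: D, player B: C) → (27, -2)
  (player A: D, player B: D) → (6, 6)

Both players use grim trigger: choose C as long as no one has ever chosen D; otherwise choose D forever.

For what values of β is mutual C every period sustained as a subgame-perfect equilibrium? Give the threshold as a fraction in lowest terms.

5/7

Under grim trigger the critical discount factor is (T−C)/(T−P) with T = 27, C = 12, P = 6.
β* = (27−12)/(27−6) = 15/21 = 5/7.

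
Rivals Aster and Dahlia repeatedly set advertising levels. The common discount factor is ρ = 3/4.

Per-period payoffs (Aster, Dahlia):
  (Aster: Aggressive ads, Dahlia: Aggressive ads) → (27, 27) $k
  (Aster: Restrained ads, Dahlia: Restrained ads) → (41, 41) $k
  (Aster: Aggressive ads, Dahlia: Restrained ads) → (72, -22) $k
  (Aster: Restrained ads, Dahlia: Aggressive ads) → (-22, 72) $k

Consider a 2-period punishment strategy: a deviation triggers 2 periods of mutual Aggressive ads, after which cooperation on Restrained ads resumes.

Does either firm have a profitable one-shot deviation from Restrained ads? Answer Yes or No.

Yes

A one-shot deviation gives 72 now, then 27 for 2 periods, then back to 41.
Gain from deviating: (72−41) today; loss: (41−27) in each of the next 2 periods.
No-deviation condition: (41−27)(ρ+…+ρ^2) ≥ 72−41, i.e. ρ+…+ρ^2 ≥ 31/14.
At ρ = 3/4: ρ+…+ρ^2 = 1.3125 < 2.2143.
So cooperation is not sustainable.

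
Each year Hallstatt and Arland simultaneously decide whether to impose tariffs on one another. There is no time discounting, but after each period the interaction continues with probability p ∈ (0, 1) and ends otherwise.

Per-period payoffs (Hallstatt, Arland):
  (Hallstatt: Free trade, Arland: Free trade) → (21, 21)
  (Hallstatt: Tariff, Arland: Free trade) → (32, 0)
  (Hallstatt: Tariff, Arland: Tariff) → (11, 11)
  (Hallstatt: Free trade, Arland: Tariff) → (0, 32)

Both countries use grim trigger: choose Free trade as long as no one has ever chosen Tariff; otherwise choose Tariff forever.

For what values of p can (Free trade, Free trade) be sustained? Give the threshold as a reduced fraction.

11/21

With no time discounting, the continuation probability p plays the role of the discount factor.
Grim-trigger IC: 21/(1−p) ≥ 32 + 11p/(1−p) ⇒ p ≥ (32−21)/(32−11) = 11/21.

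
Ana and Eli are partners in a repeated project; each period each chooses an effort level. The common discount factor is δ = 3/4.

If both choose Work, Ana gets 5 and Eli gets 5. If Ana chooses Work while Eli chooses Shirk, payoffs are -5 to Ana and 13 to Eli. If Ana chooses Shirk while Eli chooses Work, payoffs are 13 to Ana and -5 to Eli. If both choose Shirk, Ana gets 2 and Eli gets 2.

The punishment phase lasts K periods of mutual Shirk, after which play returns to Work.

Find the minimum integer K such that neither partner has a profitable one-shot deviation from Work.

8

No profitable deviation requires (5−2)(δ+…+δ^K) ≥ 13−5, i.e. δ+…+δ^K ≥ 8/3 ≈ 2.6667.
With δ = 3/4, the partial sums are K=1: 0.7500, K=2: 1.3125, …, K=6: 2.4661, K=7: 2.5995, K=8: 2.6997.
K = 8 is the first length at which the sum reaches 2.6667.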